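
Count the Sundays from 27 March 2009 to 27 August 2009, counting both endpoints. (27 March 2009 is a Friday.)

27 March 2009 is a Friday; the first Sunday on or after it is 29 March 2009 (2 days later).
From 29 March 2009 to 27 August 2009: 2 + 30 + 31 + 30 + 31 + 27 = 151 days (rest of March, April, May, June, July, August).
151 ÷ 7 = 21 full weeks with remainder 4, so 21 more Sundays after the first → 22.

22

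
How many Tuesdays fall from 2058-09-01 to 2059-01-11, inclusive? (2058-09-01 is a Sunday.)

2058-09-01 is a Sunday; the first Tuesday on or after it is 2058-09-03 (2 days later).
From 2058-09-03 to 2059-01-11: 27 + 31 + 30 + 31 + 11 = 130 days (rest of September, October, November, December, January).
130 ÷ 7 = 18 full weeks with remainder 4, so 18 more Tuesdays after the first → 19.

19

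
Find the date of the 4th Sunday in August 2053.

The first Sunday of August 2053 is August 3.
The 4th Sunday is 3 weeks later: 3 + 21 = 24.

August 24, 2053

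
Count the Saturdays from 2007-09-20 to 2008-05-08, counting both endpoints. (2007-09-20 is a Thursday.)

2007-09-20 is a Thursday; the first Saturday on or after it is 2007-09-22 (2 days later).
From 2007-09-22 to 2008-05-08: 8 + 31 + 30 + 31 + 31 + 29 + 31 + 30 + 8 = 229 days (rest of September, October, November, December, January, February, March, April, May).
229 ÷ 7 = 32 full weeks with remainder 5, so 32 more Saturdays after the first → 33.

33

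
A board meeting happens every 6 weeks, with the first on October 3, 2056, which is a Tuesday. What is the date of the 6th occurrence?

May 1, 2057

The 6th occurrence is 5 intervals after the first: 5 × 42 = 210 days after October 3, 2056.
October has 31 days — 28 days to the end of October leaves 182.
November has 30 days (152 left).
December has 31 days (121 left).
January has 31 days (90 left).
February has 28 days (62 left).
March has 31 days (31 left).
April has 30 days (1 left).
1 day into May → May 1, 2057.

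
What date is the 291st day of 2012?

October 17, 2012

January has 31 days (291 − 31 = 260 remain).
February has 29 days (260 − 29 = 231 remain).
March has 31 days (231 − 31 = 200 remain).
April has 30 days (200 − 30 = 170 remain).
May has 31 days (170 − 31 = 139 remain).
June has 30 days (139 − 30 = 109 remain).
July has 31 days (109 − 31 = 78 remain).
August has 31 days (78 − 31 = 47 remain).
September has 30 days (47 − 30 = 17 remain).
17 into October → October 17.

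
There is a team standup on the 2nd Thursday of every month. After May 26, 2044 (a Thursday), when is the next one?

Jun 9, 2044

May 2044 starts on a Sunday; its first Thursday is the 5th, so the 2nd Thursday is the 12th — May 12, 2044.
That is not after May 26, 2044, so look at Jun 2044.
Jun 2044 starts on a Wednesday; its first Thursday is the 2nd, so the 2nd Thursday is the 9th — Jun 9, 2044.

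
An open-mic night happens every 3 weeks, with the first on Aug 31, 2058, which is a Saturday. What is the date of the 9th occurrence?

Feb 15, 2059

The 9th occurrence is 8 intervals after the first: 8 × 21 = 168 days after Aug 31, 2058.
Aug has 31 days — 0 days to the end of Aug leaves 168.
Sep has 30 days (138 left).
Oct has 31 days (107 left).
Nov has 30 days (77 left).
Dec has 31 days (46 left).
Jan has 31 days (15 left).
15 days into Feb → Feb 15, 2059.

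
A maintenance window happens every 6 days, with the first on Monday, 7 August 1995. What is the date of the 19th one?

23 November 1995

The 19th occurrence is 18 intervals after the first: 18 × 6 = 108 days after 7 August 1995.
August has 31 days — 24 days to the end of August leaves 84.
September has 30 days (54 left).
October has 31 days (23 left).
23 days into November → 23 November 1995.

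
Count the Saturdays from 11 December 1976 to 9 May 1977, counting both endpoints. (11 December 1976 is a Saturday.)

22

11 December 1976 is a Saturday; the first Saturday on or after it is 11 December 1976.
From 11 December 1976 to 9 May 1977: 20 + 31 + 28 + 31 + 30 + 9 = 149 days (rest of December, January, February, March, April, May).
149 ÷ 7 = 21 full weeks with remainder 2, so 21 more Saturdays after the first → 22.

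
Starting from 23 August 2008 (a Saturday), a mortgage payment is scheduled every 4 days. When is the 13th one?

The 13th occurrence is 12 intervals after the first: 12 × 4 = 48 days after 23 August 2008.
August has 31 days — 8 days to the end of August leaves 40.
September has 30 days (10 left).
10 days into October → 10 October 2008.

10 October 2008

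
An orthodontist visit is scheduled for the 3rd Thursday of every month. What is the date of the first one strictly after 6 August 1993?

19 August 1993

August 1993 starts on a Sunday; its first Thursday is the 5th, so the 3rd Thursday is the 19th — 19 August 1993.
19 August 1993 is after 6 August 1993, so that is the next one.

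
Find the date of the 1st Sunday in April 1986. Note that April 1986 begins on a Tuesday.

April 1986 begins on a Tuesday, so the first Sunday is April 6 (5 days later).

6 April 1986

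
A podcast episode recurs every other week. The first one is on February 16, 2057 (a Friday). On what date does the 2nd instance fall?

March 2, 2057

The 2nd occurrence is 1 interval after the first: 1 × 14 = 14 days after February 16, 2057.
February has 28 days — 12 days to the end of February leaves 2.
2 days into March → March 2, 2057.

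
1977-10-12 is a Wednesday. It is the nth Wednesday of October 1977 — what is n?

2nd

Day 12 falls in week ⌈12/7⌉ of the month.
Days 1–7 hold the 1st Wednesday, 8–14 the 2nd, 15–21 the 3rd, 22–28 the 4th, 29–31 the 5th.
12 is in the range for the 2nd.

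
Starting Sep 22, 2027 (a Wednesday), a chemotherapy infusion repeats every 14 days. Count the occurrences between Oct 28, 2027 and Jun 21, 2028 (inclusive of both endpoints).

17

Occurrences land 14·i days after Sep 22, 2027 for i = 0, 1, 2, …
Oct 28, 2027 is 36 days after the start; 36 ÷ 14 = 2 remainder 8; since the remainder is 8, round up to i = 3. First occurrence in the window: #4 on Nov 3, 2027 (3×14 = 42 days in).
Jun 21, 2028 is 273 days after the start; 273 ÷ 14 = 19 remainder 7. Last occurrence in the window: #20 on Jun 14, 2028.
Occurrences #4 through #20: 17 in total.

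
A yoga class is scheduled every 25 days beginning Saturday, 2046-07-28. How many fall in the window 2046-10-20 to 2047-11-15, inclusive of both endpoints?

16

Occurrences land 25·i days after 2046-07-28 for i = 0, 1, 2, …
2046-10-20 is 84 days after the start; 84 ÷ 25 = 3 remainder 9; since the remainder is 9, round up to i = 4. First occurrence in the window: #5 on 2046-11-05 (4×25 = 100 days in).
2047-11-15 is 475 days after the start; 475 ÷ 25 = 19 remainder 0. Last occurrence in the window: #20 on 2047-11-15.
Occurrences #5 through #20: 16 in total.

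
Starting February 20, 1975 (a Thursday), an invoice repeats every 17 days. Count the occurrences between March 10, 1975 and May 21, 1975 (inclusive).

4

Occurrences land 17·i days after February 20, 1975 for i = 0, 1, 2, …
March 10, 1975 is 18 days after the start; 18 ÷ 17 = 1 remainder 1; since the remainder is 1, round up to i = 2. First occurrence in the window: #3 on March 26, 1975 (2×17 = 34 days in).
May 21, 1975 is 90 days after the start; 90 ÷ 17 = 5 remainder 5. Last occurrence in the window: #6 on May 16, 1975.
Occurrences #3 through #6: 4 in total.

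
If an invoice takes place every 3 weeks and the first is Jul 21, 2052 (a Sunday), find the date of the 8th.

Dec 15, 2052

The 8th occurrence is 7 intervals after the first: 7 × 21 = 147 days after Jul 21, 2052.
Jul has 31 days — 10 days to the end of Jul leaves 137.
Aug has 31 days (106 left).
Sep has 30 days (76 left).
Oct has 31 days (45 left).
Nov has 30 days (15 left).
15 days into Dec → Dec 15, 2052.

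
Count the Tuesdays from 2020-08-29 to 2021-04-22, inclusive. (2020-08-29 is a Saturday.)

34

2020-08-29 is a Saturday; the first Tuesday on or after it is 2020-09-01 (3 days later).
From 2020-09-01 to 2021-04-22: 29 + 31 + 30 + 31 + 31 + 28 + 31 + 22 = 233 days (rest of September, October, November, December, January, February, March, April).
233 ÷ 7 = 33 full weeks with remainder 2, so 33 more Tuesdays after the first → 34.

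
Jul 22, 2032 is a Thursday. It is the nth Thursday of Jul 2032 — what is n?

4th

Day 22 falls in week ⌈22/7⌉ of the month.
Days 1–7 hold the 1st Thursday, 8–14 the 2nd, 15–21 the 3rd, 22–28 the 4th, 29–31 the 5th.
22 is in the range for the 4th.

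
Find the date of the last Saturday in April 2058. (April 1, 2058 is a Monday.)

April 2058 begins on a Monday, so the first Saturday is April 6 (5 days later).
April 2058 has 30 days. Adding weeks: 6, 13, 20, 27 — the last one ≤ 30 is the 27th.

27 April 2058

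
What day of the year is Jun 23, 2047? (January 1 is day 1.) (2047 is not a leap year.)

174

Days in months before Jun: 31 + 28 + 31 + 30 + 31 = 151.
Plus 23 days into Jun → day 174.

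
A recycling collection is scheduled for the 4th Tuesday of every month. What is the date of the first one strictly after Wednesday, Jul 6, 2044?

Jul 26, 2044

Jul 2044 starts on a Friday; its first Tuesday is the 5th, so the 4th Tuesday is the 26th — Jul 26, 2044.
Jul 26, 2044 is after Jul 6, 2044, so that is the next one.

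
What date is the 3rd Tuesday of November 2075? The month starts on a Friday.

2075-11-19

November 2075 begins on a Friday, so the first Tuesday is November 5 (4 days later).
The 3rd Tuesday is 2 weeks later: 5 + 14 = 19.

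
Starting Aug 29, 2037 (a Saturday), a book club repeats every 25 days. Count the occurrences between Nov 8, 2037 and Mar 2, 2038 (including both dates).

Occurrences land 25·i days after Aug 29, 2037 for i = 0, 1, 2, …
Nov 8, 2037 is 71 days after the start; 71 ÷ 25 = 2 remainder 21; since the remainder is 21, round up to i = 3. First occurrence in the window: #4 on Nov 12, 2037 (3×25 = 75 days in).
Mar 2, 2038 is 185 days after the start; 185 ÷ 25 = 7 remainder 10. Last occurrence in the window: #8 on Feb 20, 2038.
Occurrences #4 through #8: 5 in total.

5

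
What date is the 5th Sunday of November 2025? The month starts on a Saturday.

November 30, 2025

November 2025 begins on a Saturday, so the first Sunday is November 2 (1 day later).
The 5th Sunday is 4 weeks later: 2 + 28 = 30.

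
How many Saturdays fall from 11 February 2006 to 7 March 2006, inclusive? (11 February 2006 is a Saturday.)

11 February 2006 is a Saturday; the first Saturday on or after it is 11 February 2006.
From 11 February 2006 to 7 March 2006: 17 + 7 = 24 days (rest of February, March).
24 ÷ 7 = 3 full weeks with remainder 3, so 3 more Saturdays after the first → 4.

4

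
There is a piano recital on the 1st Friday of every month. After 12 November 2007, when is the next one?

November 2007 starts on a Thursday, so its 1st Friday is 2 November 2007 (1 day in).
That is not after 12 November 2007, so look at December 2007.
December 2007 starts on a Saturday, so its 1st Friday is 7 December 2007 (6 days in).

7 December 2007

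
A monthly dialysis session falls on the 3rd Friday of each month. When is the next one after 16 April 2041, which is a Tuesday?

19 April 2041

April 2041 starts on a Monday; its first Friday is the 5th, so the 3rd Friday is the 19th — 19 April 2041.
19 April 2041 is after 16 April 2041, so that is the next one.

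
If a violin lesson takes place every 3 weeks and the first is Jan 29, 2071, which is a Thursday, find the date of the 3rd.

Mar 12, 2071

The 3rd occurrence is 2 intervals after the first: 2 × 21 = 42 days after Jan 29, 2071.
Jan has 31 days — 2 days to the end of Jan leaves 40.
Feb has 28 days (12 left).
12 days into Mar → Mar 12, 2071.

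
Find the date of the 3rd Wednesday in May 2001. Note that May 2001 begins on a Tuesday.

May 16, 2001

May 2001 begins on a Tuesday, so the first Wednesday is May 2 (1 day later).
The 3rd Wednesday is 2 weeks later: 2 + 14 = 16.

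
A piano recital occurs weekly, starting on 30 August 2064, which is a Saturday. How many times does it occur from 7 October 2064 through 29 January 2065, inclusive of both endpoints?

Occurrences land 7·i days after 30 August 2064 for i = 0, 1, 2, …
7 October 2064 is 38 days after the start; 38 ÷ 7 = 5 remainder 3; since the remainder is 3, round up to i = 6. First occurrence in the window: #7 on 11 October 2064 (6×7 = 42 days in).
29 January 2065 is 152 days after the start; 152 ÷ 7 = 21 remainder 5. Last occurrence in the window: #22 on 24 January 2065.
Occurrences #7 through #22: 16 in total.

16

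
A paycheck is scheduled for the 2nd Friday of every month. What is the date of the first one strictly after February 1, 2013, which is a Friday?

February 2013 starts on a Friday; its first Friday is the 1st, so the 2nd Friday is the 8th — February 8, 2013.
February 8, 2013 is after February 1, 2013, so that is the next one.

February 8, 2013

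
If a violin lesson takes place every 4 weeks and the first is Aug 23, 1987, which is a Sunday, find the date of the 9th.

Apr 3, 1988

The 9th occurrence is 8 intervals after the first: 8 × 28 = 224 days after Aug 23, 1987.
Aug has 31 days — 8 days to the end of Aug leaves 216.
Sep has 30 days (186 left).
Oct has 31 days (155 left).
Nov has 30 days (125 left).
Dec has 31 days (94 left).
Jan has 31 days (63 left).
Feb has 29 days (34 left).
Mar has 31 days (3 left).
3 days into Apr → Apr 3, 1988.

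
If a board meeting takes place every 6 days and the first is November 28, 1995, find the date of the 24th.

The 24th occurrence is 23 intervals after the first: 23 × 6 = 138 days after November 28, 1995.
November has 30 days — 2 days to the end of November leaves 136.
December has 31 days (105 left).
January has 31 days (74 left).
February has 29 days (45 left).
March has 31 days (14 left).
14 days into April → April 14, 1996.

April 14, 1996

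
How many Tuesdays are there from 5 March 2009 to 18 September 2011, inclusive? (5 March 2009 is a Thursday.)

5 March 2009 is a Thursday; the first Tuesday on or after it is 10 March 2009 (5 days later).
From 10 March 2009 to 18 September 2011: 296 + 365 + 261 = 922 days (rest of 2009, 2010, to 18 September 2011 in 2011).
922 ÷ 7 = 131 full weeks with remainder 5, so 131 more Tuesdays after the first → 132.

132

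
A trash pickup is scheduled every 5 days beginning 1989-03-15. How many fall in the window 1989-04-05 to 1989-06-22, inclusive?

15

Occurrences land 5·i days after 1989-03-15 for i = 0, 1, 2, …
1989-04-05 is 21 days after the start; 21 ÷ 5 = 4 remainder 1; since the remainder is 1, round up to i = 5. First occurrence in the window: #6 on 1989-04-09 (5×5 = 25 days in).
1989-06-22 is 99 days after the start; 99 ÷ 5 = 19 remainder 4. Last occurrence in the window: #20 on 1989-06-18.
Occurrences #6 through #20: 15 in total.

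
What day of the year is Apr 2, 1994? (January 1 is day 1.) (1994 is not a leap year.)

Days in months before Apr: 31 + 28 + 31 = 90.
Plus 2 days into Apr → day 92.

92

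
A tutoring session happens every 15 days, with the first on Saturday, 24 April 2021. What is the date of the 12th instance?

6 October 2021

The 12th occurrence is 11 intervals after the first: 11 × 15 = 165 days after 24 April 2021.
April has 30 days — 6 days to the end of April leaves 159.
May has 31 days (128 left).
June has 30 days (98 left).
July has 31 days (67 left).
August has 31 days (36 left).
September has 30 days (6 left).
6 days into October → 6 October 2021.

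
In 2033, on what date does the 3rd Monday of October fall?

October 17, 2033

The first Monday of October 2033 is October 3.
The 3rd Monday is 2 weeks later: 3 + 14 = 17.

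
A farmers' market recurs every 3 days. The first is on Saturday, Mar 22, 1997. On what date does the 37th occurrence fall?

Jul 8, 1997

The 37th occurrence is 36 intervals after the first: 36 × 3 = 108 days after Mar 22, 1997.
Mar has 31 days — 9 days to the end of Mar leaves 99.
Apr has 30 days (69 left).
May has 31 days (38 left).
Jun has 30 days (8 left).
8 days into Jul → Jul 8, 1997.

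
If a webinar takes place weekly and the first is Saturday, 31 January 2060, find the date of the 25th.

17 July 2060

The 25th occurrence is 24 intervals after the first: 24 × 7 = 168 days after 31 January 2060.
January has 31 days — 0 days to the end of January leaves 168.
February has 29 days (139 left).
March has 31 days (108 left).
April has 30 days (78 left).
May has 31 days (47 left).
June has 30 days (17 left).
17 days into July → 17 July 2060.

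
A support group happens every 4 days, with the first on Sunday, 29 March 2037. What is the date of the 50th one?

11 October 2037

The 50th occurrence is 49 intervals after the first: 49 × 4 = 196 days after 29 March 2037.
March has 31 days — 2 days to the end of March leaves 194.
April has 30 days (164 left).
May has 31 days (133 left).
June has 30 days (103 left).
July has 31 days (72 left).
August has 31 days (41 left).
September has 30 days (11 left).
11 days into October → 11 October 2037.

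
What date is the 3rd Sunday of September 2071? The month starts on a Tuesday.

2071-09-20

September 2071 begins on a Tuesday, so the first Sunday is September 6 (5 days later).
The 3rd Sunday is 2 weeks later: 6 + 14 = 20.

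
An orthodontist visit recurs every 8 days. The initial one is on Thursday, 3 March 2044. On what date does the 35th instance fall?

The 35th occurrence is 34 intervals after the first: 34 × 8 = 272 days after 3 March 2044.
March has 31 days — 28 days to the end of March leaves 244.
April has 30 days (214 left).
May has 31 days (183 left).
June has 30 days (153 left).
July has 31 days (122 left).
August has 31 days (91 left).
September has 30 days (61 left).
October has 31 days (30 left).
30 days into November → 30 November 2044.

30 November 2044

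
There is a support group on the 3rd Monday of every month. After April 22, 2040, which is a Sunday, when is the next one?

April 2040 starts on a Sunday; its first Monday is the 2nd, so the 3rd Monday is the 16th — April 16, 2040.
That is not after April 22, 2040, so look at May 2040.
May 2040 starts on a Tuesday; its first Monday is the 7th, so the 3rd Monday is the 21st — May 21, 2040.

May 21, 2040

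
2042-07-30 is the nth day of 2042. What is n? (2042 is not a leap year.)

211

Days in months before July: 31 + 28 + 31 + 30 + 31 + 30 = 181.
Plus 30 days into July → day 211.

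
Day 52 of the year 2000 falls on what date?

January has 31 days (52 − 31 = 21 remain).
21 into February → February 21.

21 February 2000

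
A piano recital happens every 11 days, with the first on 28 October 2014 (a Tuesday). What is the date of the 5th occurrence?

The 5th occurrence is 4 intervals after the first: 4 × 11 = 44 days after 28 October 2014.
October has 31 days — 3 days to the end of October leaves 41.
November has 30 days (11 left).
11 days into December → 11 December 2014.

11 December 2014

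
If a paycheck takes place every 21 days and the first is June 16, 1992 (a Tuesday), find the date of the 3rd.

The 3rd occurrence is 2 intervals after the first: 2 × 21 = 42 days after June 16, 1992.
June has 30 days — 14 days to the end of June leaves 28.
28 days into July → July 28, 1992.

July 28, 1992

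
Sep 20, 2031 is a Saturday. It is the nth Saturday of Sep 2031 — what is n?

Day 20 falls in week ⌈20/7⌉ of the month.
Days 1–7 hold the 1st Saturday, 8–14 the 2nd, 15–21 the 3rd, 22–28 the 4th, 29–31 the 5th.
20 is in the range for the 3rd.

3rd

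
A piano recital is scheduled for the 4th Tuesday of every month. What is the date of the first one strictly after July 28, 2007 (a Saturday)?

July 2007 starts on a Sunday; its first Tuesday is the 3rd, so the 4th Tuesday is the 24th — July 24, 2007.
That is not after July 28, 2007, so look at August 2007.
August 2007 starts on a Wednesday; its first Tuesday is the 7th, so the 4th Tuesday is the 28th — August 28, 2007.

August 28, 2007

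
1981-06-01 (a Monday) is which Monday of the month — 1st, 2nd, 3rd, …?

1st

Day 1 falls in week ⌈1/7⌉ of the month.
Days 1–7 hold the 1st Monday, 8–14 the 2nd, 15–21 the 3rd, 22–28 the 4th, 29–31 the 5th.
1 is in the range for the 1st.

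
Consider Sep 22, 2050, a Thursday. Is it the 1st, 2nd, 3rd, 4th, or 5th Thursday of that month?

4th

Day 22 falls in week ⌈22/7⌉ of the month.
Days 1–7 hold the 1st Thursday, 8–14 the 2nd, 15–21 the 3rd, 22–28 the 4th, 29–31 the 5th.
22 is in the range for the 4th.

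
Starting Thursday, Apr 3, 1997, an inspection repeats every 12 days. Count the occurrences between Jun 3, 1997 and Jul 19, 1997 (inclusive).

Occurrences land 12·i days after Apr 3, 1997 for i = 0, 1, 2, …
Jun 3, 1997 is 61 days after the start; 61 ÷ 12 = 5 remainder 1; since the remainder is 1, round up to i = 6. First occurrence in the window: #7 on Jun 14, 1997 (6×12 = 72 days in).
Jul 19, 1997 is 107 days after the start; 107 ÷ 12 = 8 remainder 11. Last occurrence in the window: #9 on Jul 8, 1997.
Occurrences #7 through #9: 3 in total.

3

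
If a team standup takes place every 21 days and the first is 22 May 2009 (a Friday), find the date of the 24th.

The 24th occurrence is 23 intervals after the first: 23 × 21 = 483 days after 22 May 2009.
May has 31 days — 9 days to the end of May leaves 474.
From end of May to end of 2009 is 214 days (260 left).
January has 31 days (229 left).
February has 28 days (201 left).
March has 31 days (170 left).
April has 30 days (140 left).
May has 31 days (109 left).
June has 30 days (79 left).
July has 31 days (48 left).
August has 31 days (17 left).
17 days into September → 17 September 2010.

17 September 2010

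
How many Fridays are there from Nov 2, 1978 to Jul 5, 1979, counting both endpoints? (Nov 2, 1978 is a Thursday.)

Nov 2, 1978 is a Thursday; the first Friday on or after it is Nov 3, 1978 (1 day later).
From Nov 3, 1978 to Jul 5, 1979: 27 + 31 + 31 + 28 + 31 + 30 + 31 + 30 + 5 = 244 days (rest of Nov, Dec, Jan, Feb, Mar, Apr, May, Jun, Jul).
244 ÷ 7 = 34 full weeks with remainder 6, so 34 more Fridays after the first → 35.

35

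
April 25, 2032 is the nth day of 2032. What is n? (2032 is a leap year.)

Days in months before April: 31 + 29 + 31 = 91.
Plus 25 days into April → day 116.

116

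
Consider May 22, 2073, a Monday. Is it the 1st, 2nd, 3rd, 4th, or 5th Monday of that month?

4th

Day 22 falls in week ⌈22/7⌉ of the month.
Days 1–7 hold the 1st Monday, 8–14 the 2nd, 15–21 the 3rd, 22–28 the 4th, 29–31 the 5th.
22 is in the range for the 4th.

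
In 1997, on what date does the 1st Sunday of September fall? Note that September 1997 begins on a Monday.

1997-09-07

September 1997 begins on a Monday, so the first Sunday is September 7 (6 days later).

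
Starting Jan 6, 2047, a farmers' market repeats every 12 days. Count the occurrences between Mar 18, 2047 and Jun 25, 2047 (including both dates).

Occurrences land 12·i days after Jan 6, 2047 for i = 0, 1, 2, …
Mar 18, 2047 is 71 days after the start; 71 ÷ 12 = 5 remainder 11; since the remainder is 11, round up to i = 6. First occurrence in the window: #7 on Mar 19, 2047 (6×12 = 72 days in).
Jun 25, 2047 is 170 days after the start; 170 ÷ 12 = 14 remainder 2. Last occurrence in the window: #15 on Jun 23, 2047.
Occurrences #7 through #15: 9 in total.

9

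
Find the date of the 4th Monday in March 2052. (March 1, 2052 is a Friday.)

2052-03-25

March 2052 begins on a Friday, so the first Monday is March 4 (3 days later).
The 4th Monday is 3 weeks later: 4 + 21 = 25.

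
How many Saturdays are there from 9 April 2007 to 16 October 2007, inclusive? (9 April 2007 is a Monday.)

27

9 April 2007 is a Monday; the first Saturday on or after it is 14 April 2007 (5 days later).
From 14 April 2007 to 16 October 2007: 16 + 31 + 30 + 31 + 31 + 30 + 16 = 185 days (rest of April, May, June, July, August, September, October).
185 ÷ 7 = 26 full weeks with remainder 3, so 26 more Saturdays after the first → 27.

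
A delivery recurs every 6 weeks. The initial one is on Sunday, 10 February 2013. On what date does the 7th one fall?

20 October 2013

The 7th occurrence is 6 intervals after the first: 6 × 42 = 252 days after 10 February 2013.
February has 28 days — 18 days to the end of February leaves 234.
March has 31 days (203 left).
April has 30 days (173 left).
May has 31 days (142 left).
June has 30 days (112 left).
July has 31 days (81 left).
August has 31 days (50 left).
September has 30 days (20 left).
20 days into October → 20 October 2013.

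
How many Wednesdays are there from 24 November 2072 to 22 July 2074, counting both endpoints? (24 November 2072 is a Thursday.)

24 November 2072 is a Thursday; the first Wednesday on or after it is 30 November 2072 (6 days later).
From 30 November 2072 to 22 July 2074: 31 + 365 + 203 = 599 days (rest of 2072, 2073, to 22 July 2074 in 2074).
599 ÷ 7 = 85 full weeks with remainder 4, so 85 more Wednesdays after the first → 86.

86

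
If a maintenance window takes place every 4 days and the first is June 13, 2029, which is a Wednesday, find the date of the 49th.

The 49th occurrence is 48 intervals after the first: 48 × 4 = 192 days after June 13, 2029.
June has 30 days — 17 days to the end of June leaves 175.
July has 31 days (144 left).
August has 31 days (113 left).
September has 30 days (83 left).
October has 31 days (52 left).
November has 30 days (22 left).
22 days into December → December 22, 2029.

December 22, 2029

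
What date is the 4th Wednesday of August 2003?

August 2003 begins on a Friday, so the first Wednesday is August 6 (5 days later).
The 4th Wednesday is 3 weeks later: 6 + 21 = 27.

2003-08-27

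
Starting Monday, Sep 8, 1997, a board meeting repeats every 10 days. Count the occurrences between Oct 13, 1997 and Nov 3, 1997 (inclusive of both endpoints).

Occurrences land 10·i days after Sep 8, 1997 for i = 0, 1, 2, …
Oct 13, 1997 is 35 days after the start; 35 ÷ 10 = 3 remainder 5; since the remainder is 5, round up to i = 4. First occurrence in the window: #5 on Oct 18, 1997 (4×10 = 40 days in).
Nov 3, 1997 is 56 days after the start; 56 ÷ 10 = 5 remainder 6. Last occurrence in the window: #6 on Oct 28, 1997.
Occurrences #5 through #6: 2 in total.

2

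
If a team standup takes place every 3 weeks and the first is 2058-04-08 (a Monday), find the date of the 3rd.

The 3rd occurrence is 2 intervals after the first: 2 × 21 = 42 days after 2058-04-08.
April has 30 days — 22 days to the end of April leaves 20.
20 days into May → 2058-05-20.

2058-05-20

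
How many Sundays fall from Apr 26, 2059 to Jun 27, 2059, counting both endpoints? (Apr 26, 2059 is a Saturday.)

9

Apr 26, 2059 is a Saturday; the first Sunday on or after it is Apr 27, 2059 (1 day later).
From Apr 27, 2059 to Jun 27, 2059: 3 + 31 + 27 = 61 days (rest of Apr, May, Jun).
61 ÷ 7 = 8 full weeks with remainder 5, so 8 more Sundays after the first → 9.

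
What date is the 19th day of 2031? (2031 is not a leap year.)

19 into January → January 19.

2031-01-19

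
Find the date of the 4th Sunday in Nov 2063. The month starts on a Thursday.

Nov 25, 2063

Nov 2063 begins on a Thursday, so the first Sunday is Nov 4 (3 days later).
The 4th Sunday is 3 weeks later: 4 + 21 = 25.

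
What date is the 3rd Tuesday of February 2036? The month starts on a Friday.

2036-02-19

February 2036 begins on a Friday, so the first Tuesday is February 5 (4 days later).
The 3rd Tuesday is 2 weeks later: 5 + 14 = 19.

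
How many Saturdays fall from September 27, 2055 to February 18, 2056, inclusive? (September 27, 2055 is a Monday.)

20

September 27, 2055 is a Monday; the first Saturday on or after it is October 2, 2055 (5 days later).
From October 2, 2055 to February 18, 2056: 29 + 30 + 31 + 31 + 18 = 139 days (rest of October, November, December, January, February).
139 ÷ 7 = 19 full weeks with remainder 6, so 19 more Saturdays after the first → 20.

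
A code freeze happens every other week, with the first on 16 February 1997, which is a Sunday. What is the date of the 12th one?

20 July 1997

The 12th occurrence is 11 intervals after the first: 11 × 14 = 154 days after 16 February 1997.
February has 28 days — 12 days to the end of February leaves 142.
March has 31 days (111 left).
April has 30 days (81 left).
May has 31 days (50 left).
June has 30 days (20 left).
20 days into July → 20 July 1997.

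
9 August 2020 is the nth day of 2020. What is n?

Days in months before August: 31 + 29 + 31 + 30 + 31 + 30 + 31 = 213.
Plus 9 days into August → day 222.

222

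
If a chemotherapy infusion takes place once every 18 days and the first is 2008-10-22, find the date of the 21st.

The 21st occurrence is 20 intervals after the first: 20 × 18 = 360 days after 2008-10-22.
October has 31 days — 9 days to the end of October leaves 351.
November has 30 days (321 left).
December has 31 days (290 left).
January has 31 days (259 left).
February has 28 days (231 left).
March has 31 days (200 left).
April has 30 days (170 left).
May has 31 days (139 left).
June has 30 days (109 left).
July has 31 days (78 left).
August has 31 days (47 left).
September has 30 days (17 left).
17 days into October → 2009-10-17.

2009-10-17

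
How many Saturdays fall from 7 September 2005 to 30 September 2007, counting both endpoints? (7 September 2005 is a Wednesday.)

7 September 2005 is a Wednesday; the first Saturday on or after it is 10 September 2005 (3 days later).
From 10 September 2005 to 30 September 2007: 112 + 365 + 273 = 750 days (rest of 2005, 2006, to 30 September 2007 in 2007).
750 ÷ 7 = 107 full weeks with remainder 1, so 107 more Saturdays after the first → 108.

108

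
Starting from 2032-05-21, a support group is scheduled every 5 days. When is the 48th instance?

The 48th occurrence is 47 intervals after the first: 47 × 5 = 235 days after 2032-05-21.
May has 31 days — 10 days to the end of May leaves 225.
June has 30 days (195 left).
July has 31 days (164 left).
August has 31 days (133 left).
September has 30 days (103 left).
October has 31 days (72 left).
November has 30 days (42 left).
December has 31 days (11 left).
11 days into January → 2033-01-11.

2033-01-11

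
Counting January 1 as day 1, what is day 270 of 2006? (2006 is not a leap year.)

January has 31 days (270 − 31 = 239 remain).
February has 28 days (239 − 28 = 211 remain).
March has 31 days (211 − 31 = 180 remain).
April has 30 days (180 − 30 = 150 remain).
May has 31 days (150 − 31 = 119 remain).
June has 30 days (119 − 30 = 89 remain).
July has 31 days (89 − 31 = 58 remain).
August has 31 days (58 − 31 = 27 remain).
27 into September → September 27.

September 27, 2006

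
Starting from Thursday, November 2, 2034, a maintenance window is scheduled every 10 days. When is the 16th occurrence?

April 1, 2035

The 16th occurrence is 15 intervals after the first: 15 × 10 = 150 days after November 2, 2034.
November has 30 days — 28 days to the end of November leaves 122.
December has 31 days (91 left).
January has 31 days (60 left).
February has 28 days (32 left).
March has 31 days (1 left).
1 day into April → April 1, 2035.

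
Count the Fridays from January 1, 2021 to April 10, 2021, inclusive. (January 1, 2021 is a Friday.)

15

January 1, 2021 is a Friday; the first Friday on or after it is January 1, 2021.
From January 1, 2021 to April 10, 2021: 30 + 28 + 31 + 10 = 99 days (rest of January, February, March, April).
99 ÷ 7 = 14 full weeks with remainder 1, so 14 more Fridays after the first → 15.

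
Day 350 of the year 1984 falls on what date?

December 15, 1984

January has 31 days (350 − 31 = 319 remain).
February has 29 days (319 − 29 = 290 remain).
March has 31 days (290 − 31 = 259 remain).
April has 30 days (259 − 30 = 229 remain).
May has 31 days (229 − 31 = 198 remain).
June has 30 days (198 − 30 = 168 remain).
July has 31 days (168 − 31 = 137 remain).
August has 31 days (137 − 31 = 106 remain).
September has 30 days (106 − 30 = 76 remain).
October has 31 days (76 − 31 = 45 remain).
November has 30 days (45 − 30 = 15 remain).
15 into December → December 15.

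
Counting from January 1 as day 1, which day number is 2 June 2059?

153

Days in months before June: 31 + 28 + 31 + 30 + 31 = 151.
Plus 2 days into June → day 153.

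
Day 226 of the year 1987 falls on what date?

1987-08-14

January has 31 days (226 − 31 = 195 remain).
February has 28 days (195 − 28 = 167 remain).
March has 31 days (167 − 31 = 136 remain).
April has 30 days (136 − 30 = 106 remain).
May has 31 days (106 − 31 = 75 remain).
June has 30 days (75 − 30 = 45 remain).
July has 31 days (45 − 31 = 14 remain).
14 into August → August 14.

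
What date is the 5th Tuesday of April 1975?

29 April 1975

The first Tuesday of April 1975 is April 1.
The 5th Tuesday is 4 weeks later: 1 + 28 = 29.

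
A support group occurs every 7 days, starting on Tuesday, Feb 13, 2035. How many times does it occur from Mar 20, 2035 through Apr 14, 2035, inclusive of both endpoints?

Occurrences land 7·i days after Feb 13, 2035 for i = 0, 1, 2, …
Mar 20, 2035 is 35 days after the start; 35 ÷ 7 = 5 remainder 0. First occurrence in the window: #6 on Mar 20, 2035 (5×7 = 35 days in).
Apr 14, 2035 is 60 days after the start; 60 ÷ 7 = 8 remainder 4. Last occurrence in the window: #9 on Apr 10, 2035.
Occurrences #6 through #9: 4 in total.

4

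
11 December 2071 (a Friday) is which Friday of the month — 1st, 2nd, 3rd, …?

Day 11 falls in week ⌈11/7⌉ of the month.
Days 1–7 hold the 1st Friday, 8–14 the 2nd, 15–21 the 3rd, 22–28 the 4th, 29–31 the 5th.
11 is in the range for the 2nd.

2nd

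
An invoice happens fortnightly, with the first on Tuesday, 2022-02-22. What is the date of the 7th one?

The 7th occurrence is 6 intervals after the first: 6 × 14 = 84 days after 2022-02-22.
February has 28 days — 6 days to the end of February leaves 78.
March has 31 days (47 left).
April has 30 days (17 left).
17 days into May → 2022-05-17.

2022-05-17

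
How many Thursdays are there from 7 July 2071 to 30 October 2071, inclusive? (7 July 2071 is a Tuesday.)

17

7 July 2071 is a Tuesday; the first Thursday on or after it is 9 July 2071 (2 days later).
From 9 July 2071 to 30 October 2071: 22 + 31 + 30 + 30 = 113 days (rest of July, August, September, October).
113 ÷ 7 = 16 full weeks with remainder 1, so 16 more Thursdays after the first → 17.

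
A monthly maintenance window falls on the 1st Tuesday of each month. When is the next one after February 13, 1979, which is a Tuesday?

March 6, 1979

February 1979 starts on a Thursday, so its 1st Tuesday is February 6, 1979 (5 days in).
That is not after February 13, 1979, so look at March 1979.
March 1979 starts on a Thursday, so its 1st Tuesday is March 6, 1979 (5 days in).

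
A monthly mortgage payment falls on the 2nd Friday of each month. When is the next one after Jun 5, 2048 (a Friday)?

Jun 2048 starts on a Monday; its first Friday is the 5th, so the 2nd Friday is the 12th — Jun 12, 2048.
Jun 12, 2048 is after Jun 5, 2048, so that is the next one.

Jun 12, 2048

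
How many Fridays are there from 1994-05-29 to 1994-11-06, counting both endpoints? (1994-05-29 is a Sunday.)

1994-05-29 is a Sunday; the first Friday on or after it is 1994-06-03 (5 days later).
From 1994-06-03 to 1994-11-06: 27 + 31 + 31 + 30 + 31 + 6 = 156 days (rest of June, July, August, September, October, November).
156 ÷ 7 = 22 full weeks with remainder 2, so 22 more Fridays after the first → 23.

23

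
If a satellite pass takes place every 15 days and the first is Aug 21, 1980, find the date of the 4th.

The 4th occurrence is 3 intervals after the first: 3 × 15 = 45 days after Aug 21, 1980.
Aug has 31 days — 10 days to the end of Aug leaves 35.
Sep has 30 days (5 left).
5 days into Oct → Oct 5, 1980.

Oct 5, 1980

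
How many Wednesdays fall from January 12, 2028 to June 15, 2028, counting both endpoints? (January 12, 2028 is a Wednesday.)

23

January 12, 2028 is a Wednesday; the first Wednesday on or after it is January 12, 2028.
From January 12, 2028 to June 15, 2028: 19 + 29 + 31 + 30 + 31 + 15 = 155 days (rest of January, February, March, April, May, June).
155 ÷ 7 = 22 full weeks with remainder 1, so 22 more Wednesdays after the first → 23.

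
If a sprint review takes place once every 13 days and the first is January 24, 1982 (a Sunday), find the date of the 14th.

The 14th occurrence is 13 intervals after the first: 13 × 13 = 169 days after January 24, 1982.
January has 31 days — 7 days to the end of January leaves 162.
February has 28 days (134 left).
March has 31 days (103 left).
April has 30 days (73 left).
May has 31 days (42 left).
June has 30 days (12 left).
12 days into July → July 12, 1982.

July 12, 1982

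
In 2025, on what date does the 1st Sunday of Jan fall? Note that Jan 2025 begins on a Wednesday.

Jan 2025 begins on a Wednesday, so the first Sunday is Jan 5 (4 days later).

Jan 5, 2025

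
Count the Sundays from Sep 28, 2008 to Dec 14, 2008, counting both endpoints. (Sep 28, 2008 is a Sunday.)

12

Sep 28, 2008 is a Sunday; the first Sunday on or after it is Sep 28, 2008.
From Sep 28, 2008 to Dec 14, 2008: 2 + 31 + 30 + 14 = 77 days (rest of Sep, Oct, Nov, Dec).
77 ÷ 7 = 11 full weeks with remainder 0, so 11 more Sundays after the first → 12.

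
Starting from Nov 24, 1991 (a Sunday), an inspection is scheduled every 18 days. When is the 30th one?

Apr 29, 1993

The 30th occurrence is 29 intervals after the first: 29 × 18 = 522 days after Nov 24, 1991.
Nov has 30 days — 6 days to the end of Nov leaves 516.
From end of Nov to end of 1991 is 31 days (485 left).
1992 has 366 days (119 left).
Jan has 31 days (88 left).
Feb has 28 days (60 left).
Mar has 31 days (29 left).
29 days into Apr → Apr 29, 1993.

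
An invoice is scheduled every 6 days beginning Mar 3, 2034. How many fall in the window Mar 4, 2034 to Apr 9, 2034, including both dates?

6

Occurrences land 6·i days after Mar 3, 2034 for i = 0, 1, 2, …
Mar 4, 2034 is 1 day after the start; 1 ÷ 6 = 0 remainder 1; since the remainder is 1, round up to i = 1. First occurrence in the window: #2 on Mar 9, 2034 (1×6 = 6 days in).
Apr 9, 2034 is 37 days after the start; 37 ÷ 6 = 6 remainder 1. Last occurrence in the window: #7 on Apr 8, 2034.
Occurrences #2 through #7: 6 in total.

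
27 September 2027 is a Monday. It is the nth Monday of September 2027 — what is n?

Day 27 falls in week ⌈27/7⌉ of the month.
Days 1–7 hold the 1st Monday, 8–14 the 2nd, 15–21 the 3rd, 22–28 the 4th, 29–31 the 5th.
27 is in the range for the 4th.

4th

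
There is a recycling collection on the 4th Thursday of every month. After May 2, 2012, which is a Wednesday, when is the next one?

May 24, 2012

May 2012 starts on a Tuesday; its first Thursday is the 3rd, so the 4th Thursday is the 24th — May 24, 2012.
May 24, 2012 is after May 2, 2012, so that is the next one.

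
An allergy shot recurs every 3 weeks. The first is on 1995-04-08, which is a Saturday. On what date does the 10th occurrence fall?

The 10th occurrence is 9 intervals after the first: 9 × 21 = 189 days after 1995-04-08.
April has 30 days — 22 days to the end of April leaves 167.
May has 31 days (136 left).
June has 30 days (106 left).
July has 31 days (75 left).
August has 31 days (44 left).
September has 30 days (14 left).
14 days into October → 1995-10-14.

1995-10-14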